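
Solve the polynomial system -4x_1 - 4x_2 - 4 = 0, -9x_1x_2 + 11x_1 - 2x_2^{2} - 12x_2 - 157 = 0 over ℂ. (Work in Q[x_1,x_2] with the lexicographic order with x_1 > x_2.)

Compute a lex Gröbner basis by Buchberger's algorithm.
f_1 = -4x_1 - 4x_2 - 4, LT = x_1.
f_2 = -9x_1x_2 + 11x_1 - 2x_2^{2} - 12x_2 - 157, LT = x_1x_2.

S(f_1,f_2): lcm = x_1x_2. S = \tfrac{11}{9}x_1 + \tfrac{7}{9}x_2^{2} - \tfrac{1}{3}x_2 - \tfrac{157}{9}.
  leading term x_1: subtract (-\tfrac{11}{36})·f_1 from \tfrac{11}{9}x_1 + \tfrac{7}{9}x_2^{2} - \tfrac{1}{3}x_2 - \tfrac{157}{9} → \tfrac{7}{9}x_2^{2} - \tfrac{14}{9}x_2 - \tfrac{56}{3}
  leading term x_2^{2}: no divisor's leading term divides it; move \tfrac{7}{9}x_2^{2} to the remainder.
  leading term x_2: no divisor's leading term divides it; move -\tfrac{14}{9}x_2 to the remainder.
  leading term 1: no divisor's leading term divides it; move -\tfrac{56}{3} to the remainder.
  remainder \tfrac{7}{9}x_2^{2} - \tfrac{14}{9}x_2 - \tfrac{56}{3} ≠ 0; add h_3 = \tfrac{7}{9}x_2^{2} - \tfrac{14}{9}x_2 - \tfrac{56}{3} to the basis.

S(f_1,h_3): leading monomials are coprime, so the S-polynomial reduces to 0 (Buchberger's first criterion).
S(f_2,h_3): lcm = x_1x_2^{2}. S = \tfrac{7}{9}x_1x_2 + 24x_1 + \tfrac{2}{9}x_2^{3} + \tfrac{4}{3}x_2^{2} + \tfrac{157}{9}x_2.
  leading term x_1x_2: subtract (-\tfrac{7}{36}x_2)·f_1 from \tfrac{7}{9}x_1x_2 + 24x_1 + \tfrac{2}{9}x_2^{3} + \tfrac{4}{3}x_2^{2} + \tfrac{157}{9}x_2 → 24x_1 + \tfrac{2}{9}x_2^{3} + \tfrac{5}{9}x_2^{2} + \tfrac{50}{3}x_2
  leading term x_1: subtract (-6)·f_1 from 24x_1 + \tfrac{2}{9}x_2^{3} + \tfrac{5}{9}x_2^{2} + \tfrac{50}{3}x_2 → \tfrac{2}{9}x_2^{3} + \tfrac{5}{9}x_2^{2} - \tfrac{22}{3}x_2 - 24
  leading term x_2^{3}: subtract (\tfrac{2}{7}x_2)·h_3 from \tfrac{2}{9}x_2^{3} + \tfrac{5}{9}x_2^{2} - \tfrac{22}{3}x_2 - 24 → x_2^{2} - 2x_2 - 24
  leading term x_2^{2}: subtract (\tfrac{9}{7})·h_3 from x_2^{2} - 2x_2 - 24 → 0
  remainder 0.

Every S-polynomial of the final basis reduces to 0, so we have a Gröbner basis.
Inter-reduce: drop elements whose leading term is divisible by another's, tail-reduce, and make monic.
Reduced Gröbner basis: {x_1 + x_2 + 1, x_2^{2} - 2x_2 - 24}.

Elimination: the polynomial x_2^{2} - 2x_2 - 24 lies in the elimination ideal for x_2, so x_2 ∈ {-4, 6}. For each such x_2, the remaining basis elements (now univariate) give the rest of the solution.
  x_2 = -4: the earlier basis element becomes x_1 - 3 = 0, giving x_1 = 3 — point (3, -4).
  x_2 = 6: the earlier basis element becomes x_1 + 7 = 0, giving x_1 = -7 — point (-7, 6).
Substituting each solution back into the original system confirms all equations vanish.

{(3, -4), (-7, 6)}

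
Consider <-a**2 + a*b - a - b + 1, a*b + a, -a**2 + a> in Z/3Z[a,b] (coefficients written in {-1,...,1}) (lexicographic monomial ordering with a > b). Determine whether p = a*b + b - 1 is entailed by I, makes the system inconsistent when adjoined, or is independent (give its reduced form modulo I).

a*b + b - 1 lies in I (it reduces to 0).

First compute the reduced Gröbner basis of I by Buchberger's algorithm.
f_1 = -a**2 + a*b - a - b + 1, LT = a**2.
f_2 = a*b + a, LT = a*b.
f_3 = -a**2 + a, LT = a**2.

S(f_1,f_2): lcm = a**2*b. S = -a**2 - a*b**2 + a*b + b**2 - b.
  reduce S modulo (f_1, f_2, f_3):
  remainder b**2 - 1 ≠ 0; add h_4 = b**2 - 1 to the basis.

S(f_1,f_3): lcm = a**2. S = -a*b - a + b - 1.
  reduce S modulo (f_1, f_2, f_3, h_4):
  remainder b - 1 ≠ 0; add h_5 = b - 1 to the basis.

S(f_2,h_5): lcm = a*b. S = -a.
  reduce S modulo (f_1, f_2, f_3, h_4, h_5):
  remainder -a ≠ 0; add h_6 = -a to the basis.

The other S-polynomials (S(f_2,f_3), S(f_1,h_4), S(f_2,h_4), S(f_3,h_4), S(f_1,h_5), S(f_3,h_5), S(h_4,h_5), S(f_1,h_6), S(f_2,h_6), S(f_3,h_6), S(h_4,h_6), S(h_5,h_6)) all reduce to 0 modulo the current basis, so we have a Gröbner basis.
Inter-reduce: drop elements whose leading term is divisible by another's, tail-reduce, and make monic.
Reduced Gröbner basis: {a, b - 1}.
Label its elements g_1 = a, g_2 = b - 1.

Reduce p = a*b + b - 1 modulo G:
  leading term a*b: subtract (b)·g_1 from a*b + b - 1 → b - 1
  leading term b: subtract (1)·g_2 from b - 1 → 0
  normal form = 0.
Since the normal form is 0, p ∈ I.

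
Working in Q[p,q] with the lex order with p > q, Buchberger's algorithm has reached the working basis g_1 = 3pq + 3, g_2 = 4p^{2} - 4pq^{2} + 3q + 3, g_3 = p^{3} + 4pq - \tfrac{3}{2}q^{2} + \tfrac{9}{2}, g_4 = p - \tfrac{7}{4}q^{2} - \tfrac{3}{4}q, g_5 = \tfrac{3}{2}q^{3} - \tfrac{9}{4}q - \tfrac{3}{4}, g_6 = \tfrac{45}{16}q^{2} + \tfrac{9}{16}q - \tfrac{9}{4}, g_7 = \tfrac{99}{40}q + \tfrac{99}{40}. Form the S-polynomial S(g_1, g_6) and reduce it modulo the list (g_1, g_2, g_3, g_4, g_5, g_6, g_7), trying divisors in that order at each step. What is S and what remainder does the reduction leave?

S(g_1, g_6) = -\tfrac{1}{5}pq + \tfrac{4}{5}p + q; remainder on division = 0.

lcm(LM(g_1), LM(g_6)) = pq^{2}.
S = (lcm/LT(g_1))·g_1 − (lcm/LT(g_6))·g_6 = -\tfrac{1}{5}pq + \tfrac{4}{5}p + q.
Reduce S modulo (g_1, g_2, g_3, g_4, g_5, g_6, g_7) in that order:
  leading term pq: subtract (-\tfrac{1}{15})·g_1 from -\tfrac{1}{5}pq + \tfrac{4}{5}p + q → \tfrac{4}{5}p + q + \tfrac{1}{5}
  leading term p: subtract (\tfrac{4}{5})·g_4 from \tfrac{4}{5}p + q + \tfrac{1}{5} → \tfrac{7}{5}q^{2} + \tfrac{8}{5}q + \tfrac{1}{5}
  leading term q^{2}: subtract (\tfrac{112}{225})·g_6 from \tfrac{7}{5}q^{2} + \tfrac{8}{5}q + \tfrac{1}{5} → \tfrac{33}{25}q + \tfrac{33}{25}
  leading term q: subtract (\tfrac{8}{15})·g_7 from \tfrac{33}{25}q + \tfrac{33}{25} → 0
The remainder is 0, so this S-polynomial contributes no new basis element.
An S-polynomial is built so that the two leading terms cancel; whether anything survives reduction is exactly the Gröbner-basis criterion.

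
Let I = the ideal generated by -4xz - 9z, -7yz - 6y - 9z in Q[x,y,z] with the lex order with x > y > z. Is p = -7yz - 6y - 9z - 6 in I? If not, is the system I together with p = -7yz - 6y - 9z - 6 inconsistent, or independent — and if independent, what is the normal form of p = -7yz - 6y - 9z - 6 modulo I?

First compute the reduced Gröbner basis of I by Buchberger's algorithm.
f_1 = -4xz - 9z, LT = xz.
f_2 = -7yz - 6y - 9z, LT = yz.

S(f_1,f_2): lcm = xyz. S = -6/7xy - 9/7xz + 9/4yz.
  reduce S modulo (f_1, f_2):
  remainder -6/7xy - 27/14y ≠ 0; add h_3 = -6/7xy - 27/14y to the basis.

The other S-polynomials (S(f_1,h_3), S(f_2,h_3)) all reduce to 0 modulo the current basis, so we have a Gröbner basis.
Inter-reduce: drop elements whose leading term is divisible by another's, tail-reduce, and make monic.
Reduced Gröbner basis: {xy + 9/4y, xz + 9/4z, yz + 6/7y + 9/7z}.
Label its elements g_1 = xy + 9/4y, g_2 = xz + 9/4z, g_3 = yz + 6/7y + 9/7z.

Reduce p = -7yz - 6y - 9z - 6 modulo G:
  leading term yz: subtract (-7)·g_3 from -7yz - 6y - 9z - 6 → -6
  leading term 1: no divisor's leading term divides it; move -6 to the remainder.
  normal form = -6.
The normal form is nonzero, so p ∉ I. Since p minus its normal form lies in I, I + (p) = I + (r) where r = -6; decide whether this ideal is the whole ring.
Here r = -6 is a nonzero constant, hence a unit: 1 ∈ I + (p), the Gröbner basis of I + (p) is {1}, and the enlarged system has no common solution — adjoining p is inconsistent.

Adjoining -7yz - 6y - 9z - 6 makes the ideal the whole ring: the system is inconsistent.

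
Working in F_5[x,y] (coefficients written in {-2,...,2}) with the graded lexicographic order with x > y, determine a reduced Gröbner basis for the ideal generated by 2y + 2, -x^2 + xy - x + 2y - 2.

The reduced Gröbner basis is the canonical form of the ideal for this ordering.

f_1 = 2y + 2, LT = y.
f_2 = -x^2 + xy - x + 2y - 2, LT = x^2.

The S-polynomials (S(f_1,f_2)) all reduce to 0 modulo the current basis, so we have a Gröbner basis.

G = {x^2 + 2x - 1, y + 1}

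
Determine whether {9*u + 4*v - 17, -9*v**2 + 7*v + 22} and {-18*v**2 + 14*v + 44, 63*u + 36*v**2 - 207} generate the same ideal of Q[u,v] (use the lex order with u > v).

Yes, the ideals are equal.

Two ideals are equal iff their reduced Gröbner bases coincide (the reduced basis is unique for a fixed ordering).
Buchberger on the first generating set:
f_1 = 9*u + 4*v - 17, LT = u.
f_2 = -9*v**2 + 7*v + 22, LT = v**2.

S(f_1,f_2): leading monomials are coprime, so the S-polynomial reduces to 0 (Buchberger's first criterion).
Every S-polynomial of the final basis reduces to 0, so we have a Gröbner basis.
Inter-reduce: drop elements whose leading term is divisible by another's, tail-reduce, and make monic.
Reduced Gröbner basis: {u + 4/9*v - 17/9, v**2 - 7/9*v - 22/9}.

Buchberger on the second generating set:
h_1 = -18*v**2 + 14*v + 44, LT = v**2.
h_2 = 63*u + 36*v**2 - 207, LT = u.

S(h_1,h_2): leading monomials are coprime, so the S-polynomial reduces to 0 (Buchberger's first criterion).
Every S-polynomial of the final basis reduces to 0, so we have a Gröbner basis.
Inter-reduce: drop elements whose leading term is divisible by another's, tail-reduce, and make monic.
Reduced Gröbner basis: {u + 4/9*v - 17/9, v**2 - 7/9*v - 22/9}.

The two bases agree; hence the ideals are identical.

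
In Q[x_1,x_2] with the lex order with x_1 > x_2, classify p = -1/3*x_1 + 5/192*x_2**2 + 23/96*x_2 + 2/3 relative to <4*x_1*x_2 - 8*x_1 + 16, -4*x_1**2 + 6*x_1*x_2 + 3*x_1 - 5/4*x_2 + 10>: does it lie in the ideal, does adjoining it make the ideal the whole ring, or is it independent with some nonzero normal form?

First compute the reduced Gröbner basis of I by Buchberger's algorithm.
f_1 = 4*x_1*x_2 - 8*x_1 + 16, LT = x_1*x_2.
f_2 = -4*x_1**2 + 6*x_1*x_2 + 3*x_1 - 5/4*x_2 + 10, LT = x_1**2.

S(f_1,f_2): lcm = x_1**2*x_2. S = -2*x_1**2 + 3/2*x_1*x_2**2 + 3/4*x_1*x_2 + 4*x_1 - 5/16*x_2**2 + 5/2*x_2.
  leading term x_1**2: subtract (1/2)·f_2 from -2*x_1**2 + 3/2*x_1*x_2**2 + 3/4*x_1*x_2 + 4*x_1 - 5/16*x_2**2 + 5/2*x_2 → 3/2*x_1*x_2**2 - 9/4*x_1*x_2 + 5/2*x_1 - 5/16*x_2**2 + 25/8*x_2 - 5
  leading term x_1*x_2**2: subtract (3/8*x_2)·f_1 from 3/2*x_1*x_2**2 - 9/4*x_1*x_2 + 5/2*x_1 - 5/16*x_2**2 + 25/8*x_2 - 5 → 3/4*x_1*x_2 + 5/2*x_1 - 5/16*x_2**2 - 23/8*x_2 - 5
  leading term x_1*x_2: subtract (3/16)·f_1 from 3/4*x_1*x_2 + 5/2*x_1 - 5/16*x_2**2 - 23/8*x_2 - 5 → 4*x_1 - 5/16*x_2**2 - 23/8*x_2 - 8
  leading term x_1: no divisor's leading term divides it; move 4*x_1 to the remainder.
  leading term x_2**2: no divisor's leading term divides it; move -5/16*x_2**2 to the remainder.
  leading term x_2: no divisor's leading term divides it; move -23/8*x_2 to the remainder.
  leading term 1: no divisor's leading term divides it; move -8 to the remainder.
  remainder 4*x_1 - 5/16*x_2**2 - 23/8*x_2 - 8 ≠ 0; add h_3 = 4*x_1 - 5/16*x_2**2 - 23/8*x_2 - 8 to the basis.

S(f_1,h_3): lcm = x_1*x_2. S = -2*x_1 + 5/64*x_2**3 + 23/32*x_2**2 + 2*x_2 + 4.
  leading term x_1: subtract (-1/2)·h_3 from -2*x_1 + 5/64*x_2**3 + 23/32*x_2**2 + 2*x_2 + 4 → 5/64*x_2**3 + 9/16*x_2**2 + 9/16*x_2
  leading term x_2**3: no divisor's leading term divides it; move 5/64*x_2**3 to the remainder.
  leading term x_2**2: no divisor's leading term divides it; move 9/16*x_2**2 to the remainder.
  leading term x_2: no divisor's leading term divides it; move 9/16*x_2 to the remainder.
  remainder 5/64*x_2**3 + 9/16*x_2**2 + 9/16*x_2 ≠ 0; add h_4 = 5/64*x_2**3 + 9/16*x_2**2 + 9/16*x_2 to the basis.

The other S-polynomials (S(f_2,h_3), S(f_1,h_4), S(f_2,h_4), S(h_3,h_4)) all reduce to 0 modulo the current basis, so we have a Gröbner basis.
Inter-reduce: drop elements whose leading term is divisible by another's, tail-reduce, and make monic.
Reduced Gröbner basis: {x_1 - 5/64*x_2**2 - 23/32*x_2 - 2, x_2**3 + 36/5*x_2**2 + 36/5*x_2}.
Label its elements g_1 = x_1 - 5/64*x_2**2 - 23/32*x_2 - 2, g_2 = x_2**3 + 36/5*x_2**2 + 36/5*x_2.

Reduce p = -1/3*x_1 + 5/192*x_2**2 + 23/96*x_2 + 2/3 modulo G:
  leading term x_1: subtract (-1/3)·g_1 from -1/3*x_1 + 5/192*x_2**2 + 23/96*x_2 + 2/3 → 0
  normal form = 0.
Since the normal form is 0, p ∈ I.

The remainder on division by a Gröbner basis is unique — it is the normal form.

-1/3*x_1 + 5/192*x_2**2 + 23/96*x_2 + 2/3 lies in I (it reduces to 0).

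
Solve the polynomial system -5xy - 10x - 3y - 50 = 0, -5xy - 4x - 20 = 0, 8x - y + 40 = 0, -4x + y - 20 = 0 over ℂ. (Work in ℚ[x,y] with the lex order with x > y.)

Compute a lex Gröbner basis by Buchberger's algorithm.
f_1 = -5xy - 10x - 3y - 50, LT = xy.
f_2 = -5xy - 4x - 20, LT = xy.
f_3 = 8x - y + 40, LT = x.
f_4 = -4x + y - 20, LT = x.

S(f_1,f_2): lcm = xy. S = 6/5x + ⅗y + 6.
  reduce S modulo (f_1, f_2, f_3, f_4):
  remainder ¾y ≠ 0; add h_5 = ¾y to the basis.

The other S-polynomials (S(f_1,f_3), S(f_1,f_4), S(f_2,f_3), S(f_2,f_4), S(f_3,f_4), S(f_1,h_5), S(f_2,h_5), S(f_3,h_5), S(f_4,h_5)) all reduce to 0 modulo the current basis, so we have a Gröbner basis.
Inter-reduce: drop elements whose leading term is divisible by another's, tail-reduce, and make monic.
Reduced Gröbner basis: {x + 5, y}.

The lex basis is triangular: the last element involves only y. Solving y = 0 gives y ∈ {0}; substituting each value into the earlier elements determines the remaining variables.
  y = 0: the earlier basis element becomes x + 5 = 0, giving x = -5 — point (-5, 0).
A lex Gröbner basis triangularizes the system, enabling back-substitution.

{(-5, 0)}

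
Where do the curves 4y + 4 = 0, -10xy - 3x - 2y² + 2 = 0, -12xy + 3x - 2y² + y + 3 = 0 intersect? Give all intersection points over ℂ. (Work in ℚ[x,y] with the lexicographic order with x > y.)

Compute a lex Gröbner basis by Buchberger's algorithm.
f_1 = 4y + 4, LT = y.
f_2 = -10xy - 3x - 2y² + 2, LT = xy.
f_3 = -12xy + 3x - 2y² + y + 3, LT = xy.

S(f_1,f_2): lcm = xy. S = 7/10x - ⅕y² + ⅕.
  leading term x: no divisor's leading term divides it; move 7/10x to the remainder.
  leading term y²: subtract (-1/20y)·f_1 from -⅕y² + ⅕ → ⅕y + ⅕
  leading term y: subtract (1/20)·f_1 from ⅕y + ⅕ → 0
  remainder 7/10x ≠ 0; add h_4 = 7/10x to the basis.

S(f_1,f_3): lcm = xy. S = 5/4x - ⅙y² + 1/12y + ¼.
  leading term x: subtract (25/14)·h_4 from 5/4x - ⅙y² + 1/12y + ¼ → -⅙y² + 1/12y + ¼
  leading term y²: subtract (-1/24y)·f_1 from -⅙y² + 1/12y + ¼ → ¼y + ¼
  leading term y: subtract (1/16)·f_1 from ¼y + ¼ → 0
  remainder 0.

S(f_2,f_3): lcm = xy. S = 11/20x + 1/30y² + 1/12y + 1/20.
  leading term x: subtract (11/14)·h_4 from 11/20x + 1/30y² + 1/12y + 1/20 → 1/30y² + 1/12y + 1/20
  leading term y²: subtract (1/120y)·f_1 from 1/30y² + 1/12y + 1/20 → 1/20y + 1/20
  leading term y: subtract (1/80)·f_1 from 1/20y + 1/20 → 0
  remainder 0.

S(f_1,h_4): leading monomials are coprime, so the S-polynomial reduces to 0 (Buchberger's first criterion).
S(f_2,h_4): lcm = xy. S = 3/10x + ⅕y² - ⅕.
  leading term x: subtract (3/7)·h_4 from 3/10x + ⅕y² - ⅕ → ⅕y² - ⅕
  leading term y²: subtract (1/20y)·f_1 from ⅕y² - ⅕ → -⅕y - ⅕
  leading term y: subtract (-1/20)·f_1 from -⅕y - ⅕ → 0
  remainder 0.

S(f_3,h_4): lcm = xy. S = -¼x + ⅙y² - 1/12y - ¼.
  leading term x: subtract (-5/14)·h_4 from -¼x + ⅙y² - 1/12y - ¼ → ⅙y² - 1/12y - ¼
  leading term y²: subtract (1/24y)·f_1 from ⅙y² - 1/12y - ¼ → -¼y - ¼
  leading term y: subtract (-1/16)·f_1 from -¼y - ¼ → 0
  remainder 0.

Every S-polynomial of the final basis reduces to 0, so we have a Gröbner basis.
Inter-reduce: drop elements whose leading term is divisible by another's, tail-reduce, and make monic.
Reduced Gröbner basis: {x, y + 1}.

The lex basis is triangular: the last element involves only y. Solving y + 1 = 0 gives y ∈ {-1}; substituting each value into the earlier elements determines the remaining variables.
  y = -1: the earlier basis element becomes x = 0, giving x = 0 — point (0, -1).
Check: every point annihilates each of the original generators.

{(0, -1)}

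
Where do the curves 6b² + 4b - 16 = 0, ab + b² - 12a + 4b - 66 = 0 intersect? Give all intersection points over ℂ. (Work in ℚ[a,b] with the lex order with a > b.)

Compute a lex Gröbner basis by Buchberger's algorithm.
f_1 = 6b² + 4b - 16, LT = b².
f_2 = ab - 12a + b² + 4b - 66, LT = ab.

S(f_1,f_2): lcm = ab². S = 38/3ab - 8/3a - b³ - 4b² + 66b.
  reduce S modulo (f_1, f_2):
  remainder 448/3a + 70/3b + 2380/3 ≠ 0; add h_3 = 448/3a + 70/3b + 2380/3 to the basis.

The other S-polynomials (S(f_1,h_3), S(f_2,h_3)) all reduce to 0 modulo the current basis, so we have a Gröbner basis.
Inter-reduce: drop elements whose leading term is divisible by another's, tail-reduce, and make monic.
Reduced Gröbner basis: {a + 5/32b + 85/16, b² + ⅔b - 8/3}.

Elimination: the polynomial b² + ⅔b - 8/3 lies in the elimination ideal for b, so b ∈ {-2, 4/3}. For each such b, the remaining basis elements (now univariate) give the rest of the solution.
  b = -2: the earlier basis element becomes a + 5 = 0, giving a = -5 — point (-5, -2).
  b = 4/3: the earlier basis element becomes a + 265/48 = 0, giving a = -265/48 — point (-265/48, 4/3).
This is the nonlinear analogue of row-reducing a linear system.

{(-5, -2), (-265/48, 4/3)}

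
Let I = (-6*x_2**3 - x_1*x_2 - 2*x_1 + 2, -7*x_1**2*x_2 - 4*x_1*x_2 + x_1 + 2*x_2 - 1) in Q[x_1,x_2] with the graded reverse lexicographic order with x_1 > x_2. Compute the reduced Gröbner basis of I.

f_1 = -6*x_2**3 - x_1*x_2 - 2*x_1 + 2, LT = x_2**3.
f_2 = -7*x_1**2*x_2 - 4*x_1*x_2 + x_1 + 2*x_2 - 1, LT = x_1**2*x_2.

S(f_1,f_2): lcm = x_1**2*x_2**3. S = 1/6*x_1**3*x_2 - 4/7*x_1*x_2**3 + 1/3*x_1**3 + 1/7*x_1*x_2**2 + 2/7*x_2**3 - 1/3*x_1**2 - 1/7*x_2**2.
  leading term x_1**3*x_2: subtract (-1/42*x_1)·f_2 from 1/6*x_1**3*x_2 - 4/7*x_1*x_2**3 + 1/3*x_1**3 + 1/7*x_1*x_2**2 + 2/7*x_2**3 - 1/3*x_1**2 - 1/7*x_2**2 → -4/7*x_1*x_2**3 + 1/3*x_1**3 - 2/21*x_1**2*x_2 + 1/7*x_1*x_2**2 + 2/7*x_2**3 - 13/42*x_1**2 + 1/21*x_1*x_2 - 1/7*x_2**2 - 1/42*x_1
  leading term x_1*x_2**3: subtract (2/21*x_1)·f_1 from -4/7*x_1*x_2**3 + 1/3*x_1**3 - 2/21*x_1**2*x_2 + 1/7*x_1*x_2**2 + 2/7*x_2**3 - 13/42*x_1**2 + 1/21*x_1*x_2 - 1/7*x_2**2 - 1/42*x_1 → 1/3*x_1**3 + 1/7*x_1*x_2**2 + 2/7*x_2**3 - 5/42*x_1**2 + 1/21*x_1*x_2 - 1/7*x_2**2 - 3/14*x_1
  leading term x_1**3: no divisor's leading term divides it; move 1/3*x_1**3 to the remainder.
  leading term x_1*x_2**2: no divisor's leading term divides it; move 1/7*x_1*x_2**2 to the remainder.
  leading term x_2**3: subtract (-1/21)·f_1 from 2/7*x_2**3 - 5/42*x_1**2 + 1/21*x_1*x_2 - 1/7*x_2**2 - 3/14*x_1 → -5/42*x_1**2 - 1/7*x_2**2 - 13/42*x_1 + 2/21
  leading term x_1**2: no divisor's leading term divides it; move -5/42*x_1**2 to the remainder.
  leading term x_2**2: no divisor's leading term divides it; move -1/7*x_2**2 to the remainder.
  leading term x_1: no divisor's leading term divides it; move -13/42*x_1 to the remainder.
  leading term 1: no divisor's leading term divides it; move 2/21 to the remainder.
  remainder 1/3*x_1**3 + 1/7*x_1*x_2**2 - 5/42*x_1**2 - 1/7*x_2**2 - 13/42*x_1 + 2/21 ≠ 0; add g_3 = 1/3*x_1**3 + 1/7*x_1*x_2**2 - 5/42*x_1**2 - 1/7*x_2**2 - 13/42*x_1 + 2/21 to the basis.

The other S-polynomials (S(f_1,g_3), S(f_2,g_3)) all reduce to 0 modulo the current basis, so we have a Gröbner basis.

G = {x_1**3 + 3/7*x_1*x_2**2 - 5/14*x_1**2 - 3/7*x_2**2 - 13/14*x_1 + 2/7, x_1**2*x_2 + 4/7*x_1*x_2 - 1/7*x_1 - 2/7*x_2 + 1/7, x_2**3 + 1/6*x_1*x_2 + 1/3*x_1 - 1/3}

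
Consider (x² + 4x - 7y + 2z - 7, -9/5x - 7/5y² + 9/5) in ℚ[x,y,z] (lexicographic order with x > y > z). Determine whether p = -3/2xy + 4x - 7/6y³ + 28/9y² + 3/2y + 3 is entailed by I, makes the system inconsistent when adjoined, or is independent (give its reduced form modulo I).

Adjoining -3/2xy + 4x - 7/6y³ + 28/9y² + 3/2y + 3 makes the ideal the whole ring: the system is inconsistent.

First compute the reduced Gröbner basis of I by Buchberger's algorithm.
f_1 = x² + 4x - 7y + 2z - 7, LT = x².
f_2 = -9/5x - 7/5y² + 9/5, LT = x.

S(f_1,f_2): lcm = x². S = -7/9xy² + 5x - 7y + 2z - 7.
  leading term xy²: subtract (35/81y²)·f_2 from -7/9xy² + 5x - 7y + 2z - 7 → 5x + 49/81y⁴ - 7/9y² - 7y + 2z - 7
  leading term x: subtract (-25/9)·f_2 from 5x + 49/81y⁴ - 7/9y² - 7y + 2z - 7 → 49/81y⁴ - 14/3y² - 7y + 2z - 2
  leading term y⁴: no divisor's leading term divides it; move 49/81y⁴ to the remainder.
  leading term y²: no divisor's leading term divides it; move -14/3y² to the remainder.
  leading term y: no divisor's leading term divides it; move -7y to the remainder.
  leading term z: no divisor's leading term divides it; move 2z to the remainder.
  leading term 1: no divisor's leading term divides it; move -2 to the remainder.
  remainder 49/81y⁴ - 14/3y² - 7y + 2z - 2 ≠ 0; add h_3 = 49/81y⁴ - 14/3y² - 7y + 2z - 2 to the basis.

S(f_1,h_3): leading monomials are coprime, so the S-polynomial reduces to 0 (Buchberger's first criterion).
S(f_2,h_3): leading monomials are coprime, so the S-polynomial reduces to 0 (Buchberger's first criterion).
Every S-polynomial of the final basis reduces to 0, so we have a Gröbner basis.
Inter-reduce: drop elements whose leading term is divisible by another's, tail-reduce, and make monic.
Reduced Gröbner basis: {x + 7/9y² - 1, y⁴ - 54/7y² - 81/7y + 162/49z - 162/49}.
Label its elements g_1 = x + 7/9y² - 1, g_2 = y⁴ - 54/7y² - 81/7y + 162/49z - 162/49.

Reduce p = -3/2xy + 4x - 7/6y³ + 28/9y² + 3/2y + 3 modulo G:
  leading term xy: subtract (-3/2y)·g_1 from -3/2xy + 4x - 7/6y³ + 28/9y² + 3/2y + 3 → 4x + 28/9y² + 3
  leading term x: subtract (4)·g_1 from 4x + 28/9y² + 3 → 7
  leading term 1: no divisor's leading term divides it; move 7 to the remainder.
  normal form = 7.
The normal form is nonzero, so p ∉ I. Since p minus its normal form lies in I, I + (p) = I + (r) where r = 7; decide whether this ideal is the whole ring.
Here r = 7 is a nonzero constant, hence a unit: 1 ∈ I + (p), the Gröbner basis of I + (p) is {1}, and the enlarged system has no common solution — adjoining p is inconsistent.

The remainder on division by a Gröbner basis is unique — it is the normal form.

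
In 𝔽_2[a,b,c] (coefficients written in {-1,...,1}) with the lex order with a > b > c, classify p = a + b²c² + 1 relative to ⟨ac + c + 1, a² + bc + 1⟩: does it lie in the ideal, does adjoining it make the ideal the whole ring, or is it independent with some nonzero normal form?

a + b²c² + 1 is independent of I; its normal form modulo I is b²c² + bc².

First compute the reduced Gröbner basis of I by Buchberger's algorithm.
f_1 = ac + c + 1, LT = ac.
f_2 = a² + bc + 1, LT = a².

S(f_1,f_2): lcm = a²c. S = ac + a + bc² + c.
  reduce S modulo (f_1, f_2):
  remainder a + bc² + 1 ≠ 0; add h_3 = a + bc² + 1 to the basis.

S(f_1,h_3): lcm = ac. S = bc³ + 1.
  reduce S modulo (f_1, f_2, h_3):
  remainder bc³ + 1 ≠ 0; add h_4 = bc³ + 1 to the basis.

The other S-polynomials (S(f_2,h_3), S(f_1,h_4), S(f_2,h_4), S(h_3,h_4)) all reduce to 0 modulo the current basis, so we have a Gröbner basis.
Inter-reduce: drop elements whose leading term is divisible by another's, tail-reduce, and make monic.
Reduced Gröbner basis: {a + bc² + 1, bc³ + 1}.
Label its elements g_1 = a + bc² + 1, g_2 = bc³ + 1.

Reduce p = a + b²c² + 1 modulo G:
  leading term a: subtract (1)·g_1 from a + b²c² + 1 → b²c² + bc²
  leading term b²c²: no divisor's leading term divides it; move b²c² to the remainder.
  leading term bc²: no divisor's leading term divides it; move bc² to the remainder.
  normal form = b²c² + bc².
The normal form is nonzero, so p ∉ I. Since p minus its normal form lies in I, I + (p) = I + (r) where r = b²c² + bc²; decide whether this ideal is the whole ring.
Run Buchberger on G together with r (pairs among the g_i already reduce to 0 since G is a Gröbner basis):
g_1 = a + bc² + 1, LT = a.
g_2 = bc³ + 1, LT = bc³.
r = b²c² + bc², LT = b²c².

S(g_2,r): lcm = b²c³. S = bc³ + b.
  reduce S modulo (g_1, g_2, r):
  remainder b + 1 ≠ 0; add m_4 = b + 1 to the basis.

S(g_2,m_4): lcm = bc³. S = c³ + 1.
  reduce S modulo (g_1, g_2, r, m_4):
  remainder c³ + 1 ≠ 0; add m_5 = c³ + 1 to the basis.

The other S-polynomials (S(g_1,g_2), S(g_1,r), S(g_1,m_4), S(r,m_4), S(g_1,m_5), S(g_2,m_5), S(r,m_5), S(m_4,m_5)) all reduce to 0 modulo the current basis, so we have a Gröbner basis.
Inter-reduce: drop elements whose leading term is divisible by another's, tail-reduce, and make monic.
Reduced Gröbner basis: {a + c² + 1, b + 1, c³ + 1}.
The reduced Gröbner basis of I + (p) is {a + c² + 1, b + 1, c³ + 1} ≠ {1}, a proper ideal, so the enlarged system stays consistent: p is independent of I, with normal form b²c² + bc².

Ideal membership is decidable via reduction modulo a Gröbner basis.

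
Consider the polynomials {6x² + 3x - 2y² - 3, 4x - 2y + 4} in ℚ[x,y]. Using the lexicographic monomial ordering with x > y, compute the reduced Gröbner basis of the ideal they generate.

f_1 = 6x² + 3x - 2y² - 3, LT = x².
f_2 = 4x - 2y + 4, LT = x.

S(f_1,f_2): lcm = x². S = ½xy - ½x - ⅓y² - ½.
  reduce S modulo (f_1, f_2):
  remainder -1/12y² - ¾y ≠ 0; add g_3 = -1/12y² - ¾y to the basis.

The other S-polynomials (S(f_1,g_3), S(f_2,g_3)) all reduce to 0 modulo the current basis, so we have a Gröbner basis.
Inter-reduce: drop elements whose leading term is divisible by another's, tail-reduce, and make monic.

G = {x - ½y + 1, y² + 9y}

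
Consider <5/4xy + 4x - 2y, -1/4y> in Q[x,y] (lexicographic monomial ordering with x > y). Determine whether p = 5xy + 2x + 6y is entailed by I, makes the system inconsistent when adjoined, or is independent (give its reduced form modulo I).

First compute the reduced Gröbner basis of I by Buchberger's algorithm.
f_1 = 5/4xy + 4x - 2y, LT = xy.
f_2 = -1/4y, LT = y.

S(f_1,f_2): lcm = xy. S = 16/5x - 8/5y.
  leading term x: no divisor's leading term divides it; move 16/5x to the remainder.
  leading term y: subtract (32/5)·f_2 from -8/5y → 0
  remainder 16/5x ≠ 0; add h_3 = 16/5x to the basis.

The other S-polynomials (S(f_1,h_3), S(f_2,h_3)) all reduce to 0 modulo the current basis, so we have a Gröbner basis.
Inter-reduce: drop elements whose leading term is divisible by another's, tail-reduce, and make monic.
Reduced Gröbner basis: {x, y}.
Label its elements g_1 = x, g_2 = y.

Reduce p = 5xy + 2x + 6y modulo G:
  leading term xy: subtract (5y)·g_1 from 5xy + 2x + 6y → 2x + 6y
  leading term x: subtract (2)·g_1 from 2x + 6y → 6y
  leading term y: subtract (6)·g_2 from 6y → 0
  normal form = 0.
Since the normal form is 0, p ∈ I.

5xy + 2x + 6y lies in I (it reduces to 0).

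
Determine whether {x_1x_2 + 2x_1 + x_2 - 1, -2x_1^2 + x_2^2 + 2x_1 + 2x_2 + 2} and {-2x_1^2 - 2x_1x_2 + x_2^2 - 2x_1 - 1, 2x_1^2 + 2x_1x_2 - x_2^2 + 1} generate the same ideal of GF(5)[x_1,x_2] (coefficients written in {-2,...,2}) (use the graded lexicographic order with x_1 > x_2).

Since reduced Gröbner bases are canonical representatives of ideals under a given ordering, it suffices to compute and compare them.
Buchberger on the first generating set:
f_1 = x_1x_2 + 2x_1 + x_2 - 1, LT = x_1x_2.
f_2 = -2x_1^2 + x_2^2 + 2x_1 + 2x_2 + 2, LT = x_1^2.

S(f_1,f_2): lcm = x_1^2x_2. S = -2x_2^3 + 2x_1^2 + 2x_1x_2 + x_2^2 - x_1 + x_2.
  reduce S modulo (f_1, f_2):
  remainder -2x_2^3 + 2x_2^2 + 2x_1 + x_2 - 1 ≠ 0; add g_3 = -2x_2^3 + 2x_2^2 + 2x_1 + x_2 - 1 to the basis.

The other S-polynomials (S(f_1,g_3), S(f_2,g_3)) all reduce to 0 modulo the current basis, so we have a Gröbner basis.
Inter-reduce: drop elements whose leading term is divisible by another's, tail-reduce, and make monic.
Reduced Gröbner basis: {x_2^3 - x_2^2 - x_1 + 2x_2 - 2, x_1^2 + 2x_2^2 - x_1 - x_2 - 1, x_1x_2 + 2x_1 + x_2 - 1}.

Buchberger on the second generating set:
h_1 = -2x_1^2 - 2x_1x_2 + x_2^2 - 2x_1 - 1, LT = x_1^2.
h_2 = 2x_1^2 + 2x_1x_2 - x_2^2 + 1, LT = x_1^2.

S(h_1,h_2): lcm = x_1^2. S = x_1.
  reduce S modulo (h_1, h_2):
  remainder x_1 ≠ 0; add k_3 = x_1 to the basis.

S(h_1,k_3): lcm = x_1^2. S = x_1x_2 + 2x_2^2 + x_1 - 2.
  reduce S modulo (h_1, h_2, k_3):
  remainder 2x_2^2 - 2 ≠ 0; add k_4 = 2x_2^2 - 2 to the basis.

The other S-polynomials (S(h_2,k_3), S(h_1,k_4), S(h_2,k_4), S(k_3,k_4)) all reduce to 0 modulo the current basis, so we have a Gröbner basis.
Inter-reduce: drop elements whose leading term is divisible by another's, tail-reduce, and make monic.
Reduced Gröbner basis: {x_2^2 - 1, x_1}.

Since the reduced bases disagree, the two ideals are not the same.

No, the ideals differ.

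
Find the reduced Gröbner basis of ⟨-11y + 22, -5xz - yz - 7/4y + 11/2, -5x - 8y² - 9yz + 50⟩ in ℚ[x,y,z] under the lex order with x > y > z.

G = {x + 18/5z - 18/5, y - 2, z² - 10/9z + 1/9}

f_1 = -11y + 22, LT = y.
f_2 = -5xz - yz - 7/4y + 11/2, LT = xz.
f_3 = -5x - 8y² - 9yz + 50, LT = x.

S(f_2,f_3): lcm = xz. S = -8/5y²z - 9/5yz² + ⅕yz + 7/20y + 10z - 11/10.
  leading term y²z: subtract (8/55yz)·f_1 from -8/5y²z - 9/5yz² + ⅕yz + 7/20y + 10z - 11/10 → -9/5yz² - 3yz + 7/20y + 10z - 11/10
  leading term yz²: subtract (9/55z²)·f_1 from -9/5yz² - 3yz + 7/20y + 10z - 11/10 → -3yz + 7/20y - 18/5z² + 10z - 11/10
  leading term yz: subtract (3/11z)·f_1 from -3yz + 7/20y - 18/5z² + 10z - 11/10 → 7/20y - 18/5z² + 4z - 11/10
  leading term y: subtract (-7/220)·f_1 from 7/20y - 18/5z² + 4z - 11/10 → -18/5z² + 4z - ⅖
  leading term z²: no divisor's leading term divides it; move -18/5z² to the remainder.
  leading term z: no divisor's leading term divides it; move 4z to the remainder.
  leading term 1: no divisor's leading term divides it; move -⅖ to the remainder.
  remainder -18/5z² + 4z - ⅖ ≠ 0; add g_4 = -18/5z² + 4z - ⅖ to the basis.

The other S-polynomials (S(f_1,f_2), S(f_1,f_3), S(f_1,g_4), S(f_2,g_4), S(f_3,g_4)) all reduce to 0 modulo the current basis, so we have a Gröbner basis.
Inter-reduce: drop elements whose leading term is divisible by another's, tail-reduce, and make monic.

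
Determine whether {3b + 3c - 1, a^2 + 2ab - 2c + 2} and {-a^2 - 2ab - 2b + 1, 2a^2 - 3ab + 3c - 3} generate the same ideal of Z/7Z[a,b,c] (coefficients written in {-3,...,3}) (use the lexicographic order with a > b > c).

Equality of ideals is decidable: compute both reduced Gröbner bases (unique for the ordering) and check whether they agree.
Buchberger on the first generating set:
f_1 = 3b + 3c - 1, LT = b.
f_2 = a^2 + 2ab - 2c + 2, LT = a^2.

The S-polynomials (S(f_1,f_2)) all reduce to 0 modulo the current basis, so we have a Gröbner basis.
Inter-reduce: drop elements whose leading term is divisible by another's, tail-reduce, and make monic.
Reduced Gröbner basis: {a^2 - 2ac + 3a - 2c + 2, b + c + 2}.

Buchberger on the second generating set:
h_1 = -a^2 - 2ab - 2b + 1, LT = a^2.
h_2 = 2a^2 - 3ab + 3c - 3, LT = a^2.

S(h_1,h_2): lcm = a^2. S = 2b + 2c - 3.
  reduce S modulo (h_1, h_2):
  remainder 2b + 2c - 3 ≠ 0; add k_3 = 2b + 2c - 3 to the basis.

The other S-polynomials (S(h_1,k_3), S(h_2,k_3)) all reduce to 0 modulo the current basis, so we have a Gröbner basis.
Inter-reduce: drop elements whose leading term is divisible by another's, tail-reduce, and make monic.
Reduced Gröbner basis: {a^2 - 2ac + 3a - 2c + 2, b + c + 2}.

The two bases agree; hence the ideals are identical.
The choice of monomial ordering does not affect the verdict — as long as both bases are computed under the same ordering, their equality decides ideal equality.

Yes, the ideals are equal.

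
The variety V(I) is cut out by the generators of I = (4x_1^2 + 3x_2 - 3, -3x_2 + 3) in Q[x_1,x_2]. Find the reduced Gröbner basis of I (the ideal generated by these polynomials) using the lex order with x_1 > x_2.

f_1 = 4x_1^2 + 3x_2 - 3, LT = x_1^2.
f_2 = -3x_2 + 3, LT = x_2.

The S-polynomials (S(f_1,f_2)) all reduce to 0 modulo the current basis, so we have a Gröbner basis.

G = {x_1^2, x_2 - 1}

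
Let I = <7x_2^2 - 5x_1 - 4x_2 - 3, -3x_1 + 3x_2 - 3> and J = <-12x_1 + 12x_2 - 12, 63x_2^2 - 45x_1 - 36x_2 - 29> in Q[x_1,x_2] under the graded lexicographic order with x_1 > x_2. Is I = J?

For a fixed monomial order, each ideal has a unique reduced Gröbner basis; comparing bases decides equality.
Buchberger on the first generating set:
f_1 = 7x_2^2 - 5x_1 - 4x_2 - 3, LT = x_2^2.
f_2 = -3x_1 + 3x_2 - 3, LT = x_1.

S(f_1,f_2): leading monomials are coprime, so the S-polynomial reduces to 0 (Buchberger's first criterion).
Every S-polynomial of the final basis reduces to 0, so we have a Gröbner basis.
Inter-reduce: drop elements whose leading term is divisible by another's, tail-reduce, and make monic.
Reduced Gröbner basis: {x_2^2 - 9/7x_2 + 2/7, x_1 - x_2 + 1}.

Buchberger on the second generating set:
h_1 = -12x_1 + 12x_2 - 12, LT = x_1.
h_2 = 63x_2^2 - 45x_1 - 36x_2 - 29, LT = x_2^2.

S(h_1,h_2): leading monomials are coprime, so the S-polynomial reduces to 0 (Buchberger's first criterion).
Every S-polynomial of the final basis reduces to 0, so we have a Gröbner basis.
Inter-reduce: drop elements whose leading term is divisible by another's, tail-reduce, and make monic.
Reduced Gröbner basis: {x_2^2 - 9/7x_2 + 16/63, x_1 - x_2 + 1}.

The bases are distinct; the ideals are different.

No, the ideals differ.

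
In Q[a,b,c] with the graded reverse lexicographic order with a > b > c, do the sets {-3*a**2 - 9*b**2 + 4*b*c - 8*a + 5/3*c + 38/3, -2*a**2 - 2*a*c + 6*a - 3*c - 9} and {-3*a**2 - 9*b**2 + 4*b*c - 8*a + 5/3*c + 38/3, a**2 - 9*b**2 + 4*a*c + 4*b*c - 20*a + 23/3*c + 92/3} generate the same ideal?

Yes, the ideals are equal.

Since reduced Gröbner bases are canonical representatives of ideals under a given ordering, it suffices to compute and compare them.
Buchberger on the first generating set:
f_1 = -3*a**2 - 9*b**2 + 4*b*c - 8*a + 5/3*c + 38/3, LT = a**2.
f_2 = -2*a**2 - 2*a*c + 6*a - 3*c - 9, LT = a**2.

S(f_1,f_2): lcm = a**2. S = 3*b**2 - a*c - 4/3*b*c + 17/3*a - 37/18*c - 157/18.
  leading term b**2: no divisor's leading term divides it; move 3*b**2 to the remainder.
  leading term a*c: no divisor's leading term divides it; move -a*c to the remainder.
  leading term b*c: no divisor's leading term divides it; move -4/3*b*c to the remainder.
  leading term a: no divisor's leading term divides it; move 17/3*a to the remainder.
  leading term c: no divisor's leading term divides it; move -37/18*c to the remainder.
  leading term 1: no divisor's leading term divides it; move -157/18 to the remainder.
  remainder 3*b**2 - a*c - 4/3*b*c + 17/3*a - 37/18*c - 157/18 ≠ 0; add g_3 = 3*b**2 - a*c - 4/3*b*c + 17/3*a - 37/18*c - 157/18 to the basis.

The other S-polynomials (S(f_1,g_3), S(f_2,g_3)) all reduce to 0 modulo the current basis, so we have a Gröbner basis.
Inter-reduce: drop elements whose leading term is divisible by another's, tail-reduce, and make monic.
Reduced Gröbner basis: {a**2 + a*c - 3*a + 3/2*c + 9/2, b**2 - 1/3*a*c - 4/9*b*c + 17/9*a - 37/54*c - 157/54}.

Buchberger on the second generating set:
h_1 = -3*a**2 - 9*b**2 + 4*b*c - 8*a + 5/3*c + 38/3, LT = a**2.
h_2 = a**2 - 9*b**2 + 4*a*c + 4*b*c - 20*a + 23/3*c + 92/3, LT = a**2.

S(h_1,h_2): lcm = a**2. S = 12*b**2 - 4*a*c - 16/3*b*c + 68/3*a - 74/9*c - 314/9.
  leading term b**2: no divisor's leading term divides it; move 12*b**2 to the remainder.
  leading term a*c: no divisor's leading term divides it; move -4*a*c to the remainder.
  leading term b*c: no divisor's leading term divides it; move -16/3*b*c to the remainder.
  leading term a: no divisor's leading term divides it; move 68/3*a to the remainder.
  leading term c: no divisor's leading term divides it; move -74/9*c to the remainder.
  leading term 1: no divisor's leading term divides it; move -314/9 to the remainder.
  remainder 12*b**2 - 4*a*c - 16/3*b*c + 68/3*a - 74/9*c - 314/9 ≠ 0; add k_3 = 12*b**2 - 4*a*c - 16/3*b*c + 68/3*a - 74/9*c - 314/9 to the basis.

The other S-polynomials (S(h_1,k_3), S(h_2,k_3)) all reduce to 0 modulo the current basis, so we have a Gröbner basis.
Inter-reduce: drop elements whose leading term is divisible by another's, tail-reduce, and make monic.
Reduced Gröbner basis: {a**2 + a*c - 3*a + 3/2*c + 9/2, b**2 - 1/3*a*c - 4/9*b*c + 17/9*a - 37/54*c - 157/54}.

Same reduced basis, so the two generating sets span the same ideal.
The same test decides containment: I ⊆ J iff every generator of I reduces to 0 modulo a Gröbner basis of J.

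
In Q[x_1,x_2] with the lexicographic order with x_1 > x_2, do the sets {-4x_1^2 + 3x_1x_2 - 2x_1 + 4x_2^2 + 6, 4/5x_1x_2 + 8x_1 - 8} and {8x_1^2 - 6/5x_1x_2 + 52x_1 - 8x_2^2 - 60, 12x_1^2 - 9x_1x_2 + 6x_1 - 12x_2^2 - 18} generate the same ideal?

Yes, the ideals are equal.

For a fixed monomial order, each ideal has a unique reduced Gröbner basis; comparing bases decides equality.
Buchberger on the first generating set:
f_1 = -4x_1^2 + 3x_1x_2 - 2x_1 + 4x_2^2 + 6, LT = x_1^2.
f_2 = 4/5x_1x_2 + 8x_1 - 8, LT = x_1x_2.

S(f_1,f_2): lcm = x_1^2x_2. S = -10x_1^2 - 3/4x_1x_2^2 + 1/2x_1x_2 + 10x_1 - x_2^3 - 3/2x_2.
  leading term x_1^2: subtract (5/2)·f_1 from -10x_1^2 - 3/4x_1x_2^2 + 1/2x_1x_2 + 10x_1 - x_2^3 - 3/2x_2 → -3/4x_1x_2^2 - 7x_1x_2 + 15x_1 - x_2^3 - 10x_2^2 - 3/2x_2 - 15
  leading term x_1x_2^2: subtract (-15/16x_2)·f_2 from -3/4x_1x_2^2 - 7x_1x_2 + 15x_1 - x_2^3 - 10x_2^2 - 3/2x_2 - 15 → 1/2x_1x_2 + 15x_1 - x_2^3 - 10x_2^2 - 9x_2 - 15
  leading term x_1x_2: subtract (5/8)·f_2 from 1/2x_1x_2 + 15x_1 - x_2^3 - 10x_2^2 - 9x_2 - 15 → 10x_1 - x_2^3 - 10x_2^2 - 9x_2 - 10
  leading term x_1: no divisor's leading term divides it; move 10x_1 to the remainder.
  leading term x_2^3: no divisor's leading term divides it; move -x_2^3 to the remainder.
  leading term x_2^2: no divisor's leading term divides it; move -10x_2^2 to the remainder.
  leading term x_2: no divisor's leading term divides it; move -9x_2 to the remainder.
  leading term 1: no divisor's leading term divides it; move -10 to the remainder.
  remainder 10x_1 - x_2^3 - 10x_2^2 - 9x_2 - 10 ≠ 0; add g_3 = 10x_1 - x_2^3 - 10x_2^2 - 9x_2 - 10 to the basis.

S(f_2,g_3): lcm = x_1x_2. S = 10x_1 + 1/10x_2^4 + x_2^3 + 9/10x_2^2 + x_2 - 10.
  leading term x_1: subtract (1)·g_3 from 10x_1 + 1/10x_2^4 + x_2^3 + 9/10x_2^2 + x_2 - 10 → 1/10x_2^4 + 2x_2^3 + 109/10x_2^2 + 10x_2
  leading term x_2^4: no divisor's leading term divides it; move 1/10x_2^4 to the remainder.
  leading term x_2^3: no divisor's leading term divides it; move 2x_2^3 to the remainder.
  leading term x_2^2: no divisor's leading term divides it; move 109/10x_2^2 to the remainder.
  leading term x_2: no divisor's leading term divides it; move 10x_2 to the remainder.
  remainder 1/10x_2^4 + 2x_2^3 + 109/10x_2^2 + 10x_2 ≠ 0; add g_4 = 1/10x_2^4 + 2x_2^3 + 109/10x_2^2 + 10x_2 to the basis.

The other S-polynomials (S(f_1,g_3), S(f_1,g_4), S(f_2,g_4), S(g_3,g_4)) all reduce to 0 modulo the current basis, so we have a Gröbner basis.
Inter-reduce: drop elements whose leading term is divisible by another's, tail-reduce, and make monic.
Reduced Gröbner basis: {x_1 - 1/10x_2^3 - x_2^2 - 9/10x_2 - 1, x_2^4 + 20x_2^3 + 109x_2^2 + 100x_2}.

Buchberger on the second generating set:
h_1 = 8x_1^2 - 6/5x_1x_2 + 52x_1 - 8x_2^2 - 60, LT = x_1^2.
h_2 = 12x_1^2 - 9x_1x_2 + 6x_1 - 12x_2^2 - 18, LT = x_1^2.

S(h_1,h_2): lcm = x_1^2. S = 3/5x_1x_2 + 6x_1 - 6.
  leading term x_1x_2: no divisor's leading term divides it; move 3/5x_1x_2 to the remainder.
  leading term x_1: no divisor's leading term divides it; move 6x_1 to the remainder.
  leading term 1: no divisor's leading term divides it; move -6 to the remainder.
  remainder 3/5x_1x_2 + 6x_1 - 6 ≠ 0; add k_3 = 3/5x_1x_2 + 6x_1 - 6 to the basis.

S(h_1,k_3): lcm = x_1^2x_2. S = -10x_1^2 - 3/20x_1x_2^2 + 13/2x_1x_2 + 10x_1 - x_2^3 - 15/2x_2.
  leading term x_1^2: subtract (-5/4)·h_1 from -10x_1^2 - 3/20x_1x_2^2 + 13/2x_1x_2 + 10x_1 - x_2^3 - 15/2x_2 → -3/20x_1x_2^2 + 5x_1x_2 + 75x_1 - x_2^3 - 10x_2^2 - 15/2x_2 - 75
  leading term x_1x_2^2: subtract (-1/4x_2)·k_3 from -3/20x_1x_2^2 + 5x_1x_2 + 75x_1 - x_2^3 - 10x_2^2 - 15/2x_2 - 75 → 13/2x_1x_2 + 75x_1 - x_2^3 - 10x_2^2 - 9x_2 - 75
  leading term x_1x_2: subtract (65/6)·k_3 from 13/2x_1x_2 + 75x_1 - x_2^3 - 10x_2^2 - 9x_2 - 75 → 10x_1 - x_2^3 - 10x_2^2 - 9x_2 - 10
  leading term x_1: no divisor's leading term divides it; move 10x_1 to the remainder.
  leading term x_2^3: no divisor's leading term divides it; move -x_2^3 to the remainder.
  leading term x_2^2: no divisor's leading term divides it; move -10x_2^2 to the remainder.
  leading term x_2: no divisor's leading term divides it; move -9x_2 to the remainder.
  leading term 1: no divisor's leading term divides it; move -10 to the remainder.
  remainder 10x_1 - x_2^3 - 10x_2^2 - 9x_2 - 10 ≠ 0; add k_4 = 10x_1 - x_2^3 - 10x_2^2 - 9x_2 - 10 to the basis.

S(k_3,k_4): lcm = x_1x_2. S = 10x_1 + 1/10x_2^4 + x_2^3 + 9/10x_2^2 + x_2 - 10.
  leading term x_1: subtract (1)·k_4 from 10x_1 + 1/10x_2^4 + x_2^3 + 9/10x_2^2 + x_2 - 10 → 1/10x_2^4 + 2x_2^3 + 109/10x_2^2 + 10x_2
  leading term x_2^4: no divisor's leading term divides it; move 1/10x_2^4 to the remainder.
  leading term x_2^3: no divisor's leading term divides it; move 2x_2^3 to the remainder.
  leading term x_2^2: no divisor's leading term divides it; move 109/10x_2^2 to the remainder.
  leading term x_2: no divisor's leading term divides it; move 10x_2 to the remainder.
  remainder 1/10x_2^4 + 2x_2^3 + 109/10x_2^2 + 10x_2 ≠ 0; add k_5 = 1/10x_2^4 + 2x_2^3 + 109/10x_2^2 + 10x_2 to the basis.

The other S-polynomials (S(h_2,k_3), S(h_1,k_4), S(h_2,k_4), S(h_1,k_5), S(h_2,k_5), S(k_3,k_5), S(k_4,k_5)) all reduce to 0 modulo the current basis, so we have a Gröbner basis.
Inter-reduce: drop elements whose leading term is divisible by another's, tail-reduce, and make monic.
Reduced Gröbner basis: {x_1 - 1/10x_2^3 - x_2^2 - 9/10x_2 - 1, x_2^4 + 20x_2^3 + 109x_2^2 + 100x_2}.

The two bases agree; hence the ideals are identical.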